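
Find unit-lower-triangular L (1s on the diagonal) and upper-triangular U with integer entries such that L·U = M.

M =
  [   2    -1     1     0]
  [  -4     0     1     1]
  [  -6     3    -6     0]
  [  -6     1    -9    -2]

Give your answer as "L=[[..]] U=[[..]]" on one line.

  R1 -= -2·R0 → [0,-2,3,1]
  R2 -= -3·R0 → [0,0,-3,0]
  R3 -= -3·R0 → [0,-2,-6,-2]
  R2 -= 0·R1 → [0,0,-3,0]
  R3 -= 1·R1 → [0,0,-9,-3]
  R3 -= 3·R2 → [0,0,0,-3]

L=[[1,0,0,0],[-2,1,0,0],[-3,0,1,0],[-3,1,3,1]] U=[[2,-1,1,0],[0,-2,3,1],[0,0,-3,0],[0,0,0,-3]]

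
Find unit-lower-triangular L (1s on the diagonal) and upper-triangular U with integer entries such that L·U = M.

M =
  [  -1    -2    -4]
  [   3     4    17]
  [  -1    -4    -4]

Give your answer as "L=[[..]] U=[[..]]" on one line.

  r1 -= -3·r0 → [0,-2,5]
  r2 -= 1·r0 → [0,-2,0]
  r2 -= 1·r1 → [0,0,-5]

L=[[1,0,0],[-3,1,0],[1,1,1]] U=[[-1,-2,-4],[0,-2,5],[0,0,-5]]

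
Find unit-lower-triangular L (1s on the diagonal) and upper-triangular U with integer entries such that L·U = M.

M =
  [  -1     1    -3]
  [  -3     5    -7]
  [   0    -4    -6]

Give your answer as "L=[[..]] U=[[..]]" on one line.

  r1 -= 3·r0 → [0,2,2]
  r2 -= 0·r0 → [0,-4,-6]
  r2 -= -2·r1 → [0,0,-2]

L=[[1,0,0],[3,1,0],[0,-2,1]] U=[[-1,1,-3],[0,2,2],[0,0,-2]]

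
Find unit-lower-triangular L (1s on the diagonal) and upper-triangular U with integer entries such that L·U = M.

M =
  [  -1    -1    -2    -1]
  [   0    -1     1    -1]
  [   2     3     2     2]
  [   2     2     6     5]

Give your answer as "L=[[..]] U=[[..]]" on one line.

L=[[1,0,0,0],[0,1,0,0],[-2,-1,1,0],[-2,0,-2,1]] U=[[-1,-1,-2,-1],[0,-1,1,-1],[0,0,-1,-1],[0,0,0,1]]

  row1 -= 0·row0 → [0,-1,1,-1]
  row2 -= -2·row0 → [0,1,-2,0]
  row3 -= -2·row0 → [0,0,2,3]
  row2 -= -1·row1 → [0,0,-1,-1]
  row3 -= 0·row1 → [0,0,2,3]
  row3 -= -2·row2 → [0,0,0,1]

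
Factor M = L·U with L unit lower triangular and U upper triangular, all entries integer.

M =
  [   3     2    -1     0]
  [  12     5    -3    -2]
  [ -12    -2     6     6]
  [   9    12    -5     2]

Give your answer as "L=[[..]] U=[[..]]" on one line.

  r1 -= 4·r0 → [0,-3,1,-2]
  r2 -= -4·r0 → [0,6,2,6]
  r3 -= 3·r0 → [0,6,-2,2]
  r2 -= -2·r1 → [0,0,4,2]
  r3 -= -2·r1 → [0,0,0,-2]
  r3 -= 0·r2 → [0,0,0,-2]

L=[[1,0,0,0],[4,1,0,0],[-4,-2,1,0],[3,-2,0,1]] U=[[3,2,-1,0],[0,-3,1,-2],[0,0,4,2],[0,0,0,-2]]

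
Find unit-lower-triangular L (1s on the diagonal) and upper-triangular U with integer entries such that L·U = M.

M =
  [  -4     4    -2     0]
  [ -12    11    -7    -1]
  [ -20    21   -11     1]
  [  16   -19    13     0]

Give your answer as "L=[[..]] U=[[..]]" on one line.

L=[[1,0,0,0],[3,1,0,0],[5,-1,1,0],[-4,3,-4,1]] U=[[-4,4,-2,0],[0,-1,-1,-1],[0,0,-2,0],[0,0,0,3]]

  R1 -= 3·R0 → [0,-1,-1,-1]
  R2 -= 5·R0 → [0,1,-1,1]
  R3 -= -4·R0 → [0,-3,5,0]
  R2 -= -1·R1 → [0,0,-2,0]
  R3 -= 3·R1 → [0,0,8,3]
  R3 -= -4·R2 → [0,0,0,3]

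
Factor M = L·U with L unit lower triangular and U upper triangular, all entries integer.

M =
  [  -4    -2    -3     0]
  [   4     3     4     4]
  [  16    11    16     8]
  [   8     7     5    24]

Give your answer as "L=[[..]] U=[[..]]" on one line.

  row1 -= -1·row0 → [0,1,1,4]
  row2 -= -4·row0 → [0,3,4,8]
  row3 -= -2·row0 → [0,3,-1,24]
  row2 -= 3·row1 → [0,0,1,-4]
  row3 -= 3·row1 → [0,0,-4,12]
  row3 -= -4·row2 → [0,0,0,-4]

L=[[1,0,0,0],[-1,1,0,0],[-4,3,1,0],[-2,3,-4,1]] U=[[-4,-2,-3,0],[0,1,1,4],[0,0,1,-4],[0,0,0,-4]]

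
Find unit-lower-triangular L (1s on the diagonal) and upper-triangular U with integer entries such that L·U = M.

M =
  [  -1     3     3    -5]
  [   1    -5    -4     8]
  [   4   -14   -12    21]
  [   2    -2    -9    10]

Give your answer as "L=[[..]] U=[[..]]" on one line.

L=[[1,0,0,0],[-1,1,0,0],[-4,1,1,0],[-2,-2,-5,1]] U=[[-1,3,3,-5],[0,-2,-1,3],[0,0,1,-2],[0,0,0,-4]]

  R1 -= -1·R0 → [0,-2,-1,3]
  R2 -= -4·R0 → [0,-2,0,1]
  R3 -= -2·R0 → [0,4,-3,0]
  R2 -= 1·R1 → [0,0,1,-2]
  R3 -= -2·R1 → [0,0,-5,6]
  R3 -= -5·R2 → [0,0,0,-4]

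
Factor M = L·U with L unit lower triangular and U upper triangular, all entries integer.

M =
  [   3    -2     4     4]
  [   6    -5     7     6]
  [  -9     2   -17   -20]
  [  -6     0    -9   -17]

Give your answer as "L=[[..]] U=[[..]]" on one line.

L=[[1,0,0,0],[2,1,0,0],[-3,4,1,0],[-2,4,-3,1]] U=[[3,-2,4,4],[0,-1,-1,-2],[0,0,-1,0],[0,0,0,-1]]

  row1 -= 2·row0 → [0,-1,-1,-2]
  row2 -= -3·row0 → [0,-4,-5,-8]
  row3 -= -2·row0 → [0,-4,-1,-9]
  row2 -= 4·row1 → [0,0,-1,0]
  row3 -= 4·row1 → [0,0,3,-1]
  row3 -= -3·row2 → [0,0,0,-1]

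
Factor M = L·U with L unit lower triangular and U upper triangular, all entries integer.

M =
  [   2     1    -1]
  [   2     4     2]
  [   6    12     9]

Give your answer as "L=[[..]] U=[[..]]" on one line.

L=[[1,0,0],[1,1,0],[3,3,1]] U=[[2,1,-1],[0,3,3],[0,0,3]]

  r1 -= 1·r0 → [0,3,3]
  r2 -= 3·r0 → [0,9,12]
  r2 -= 3·r1 → [0,0,3]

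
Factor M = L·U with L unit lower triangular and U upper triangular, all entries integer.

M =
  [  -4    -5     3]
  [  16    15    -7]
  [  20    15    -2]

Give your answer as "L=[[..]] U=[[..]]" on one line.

L=[[1,0,0],[-4,1,0],[-5,2,1]] U=[[-4,-5,3],[0,-5,5],[0,0,3]]

  row1 -= -4·row0 → [0,-5,5]
  row2 -= -5·row0 → [0,-10,13]
  row2 -= 2·row1 → [0,0,3]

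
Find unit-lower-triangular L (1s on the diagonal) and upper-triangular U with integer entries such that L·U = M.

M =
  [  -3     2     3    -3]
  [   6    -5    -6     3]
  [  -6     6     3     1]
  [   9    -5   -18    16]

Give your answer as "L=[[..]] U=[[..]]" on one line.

L=[[1,0,0,0],[-2,1,0,0],[2,-2,1,0],[-3,-1,3,1]] U=[[-3,2,3,-3],[0,-1,0,-3],[0,0,-3,1],[0,0,0,1]]

  R1 -= -2·R0 → [0,-1,0,-3]
  R2 -= 2·R0 → [0,2,-3,7]
  R3 -= -3·R0 → [0,1,-9,7]
  R2 -= -2·R1 → [0,0,-3,1]
  R3 -= -1·R1 → [0,0,-9,4]
  R3 -= 3·R2 → [0,0,0,1]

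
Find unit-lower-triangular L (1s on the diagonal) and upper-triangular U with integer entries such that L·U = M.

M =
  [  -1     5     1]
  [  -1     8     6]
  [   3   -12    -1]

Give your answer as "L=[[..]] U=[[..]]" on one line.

  row1 -= 1·row0 → [0,3,5]
  row2 -= -3·row0 → [0,3,2]
  row2 -= 1·row1 → [0,0,-3]

L=[[1,0,0],[1,1,0],[-3,1,1]] U=[[-1,5,1],[0,3,5],[0,0,-3]]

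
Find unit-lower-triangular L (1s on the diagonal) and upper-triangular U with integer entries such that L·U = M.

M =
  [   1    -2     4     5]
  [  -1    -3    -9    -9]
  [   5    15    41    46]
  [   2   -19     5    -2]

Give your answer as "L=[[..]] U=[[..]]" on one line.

  r1 -= -1·r0 → [0,-5,-5,-4]
  r2 -= 5·r0 → [0,25,21,21]
  r3 -= 2·r0 → [0,-15,-3,-12]
  r2 -= -5·r1 → [0,0,-4,1]
  r3 -= 3·r1 → [0,0,12,0]
  r3 -= -3·r2 → [0,0,0,3]

L=[[1,0,0,0],[-1,1,0,0],[5,-5,1,0],[2,3,-3,1]] U=[[1,-2,4,5],[0,-5,-5,-4],[0,0,-4,1],[0,0,0,3]]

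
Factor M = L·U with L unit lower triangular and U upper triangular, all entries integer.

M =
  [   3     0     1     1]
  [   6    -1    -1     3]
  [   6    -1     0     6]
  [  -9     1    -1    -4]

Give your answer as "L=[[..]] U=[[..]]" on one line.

L=[[1,0,0,0],[2,1,0,0],[2,1,1,0],[-3,-1,-1,1]] U=[[3,0,1,1],[0,-1,-3,1],[0,0,1,3],[0,0,0,3]]

  row1 -= 2·row0 → [0,-1,-3,1]
  row2 -= 2·row0 → [0,-1,-2,4]
  row3 -= -3·row0 → [0,1,2,-1]
  row2 -= 1·row1 → [0,0,1,3]
  row3 -= -1·row1 → [0,0,-1,0]
  row3 -= -1·row2 → [0,0,0,3]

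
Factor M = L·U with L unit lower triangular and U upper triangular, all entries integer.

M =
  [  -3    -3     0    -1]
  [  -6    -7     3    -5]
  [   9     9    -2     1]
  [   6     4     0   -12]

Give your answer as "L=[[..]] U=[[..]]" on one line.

  row1 -= 2·row0 → [0,-1,3,-3]
  row2 -= -3·row0 → [0,0,-2,-2]
  row3 -= -2·row0 → [0,-2,0,-14]
  row2 -= 0·row1 → [0,0,-2,-2]
  row3 -= 2·row1 → [0,0,-6,-8]
  row3 -= 3·row2 → [0,0,0,-2]

L=[[1,0,0,0],[2,1,0,0],[-3,0,1,0],[-2,2,3,1]] U=[[-3,-3,0,-1],[0,-1,3,-3],[0,0,-2,-2],[0,0,0,-2]]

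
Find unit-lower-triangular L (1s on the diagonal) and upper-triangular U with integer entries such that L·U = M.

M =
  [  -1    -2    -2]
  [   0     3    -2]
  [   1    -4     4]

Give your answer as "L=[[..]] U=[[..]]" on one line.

  row1 -= 0·row0 → [0,3,-2]
  row2 -= -1·row0 → [0,-6,2]
  row2 -= -2·row1 → [0,0,-2]

L=[[1,0,0],[0,1,0],[-1,-2,1]] U=[[-1,-2,-2],[0,3,-2],[0,0,-2]]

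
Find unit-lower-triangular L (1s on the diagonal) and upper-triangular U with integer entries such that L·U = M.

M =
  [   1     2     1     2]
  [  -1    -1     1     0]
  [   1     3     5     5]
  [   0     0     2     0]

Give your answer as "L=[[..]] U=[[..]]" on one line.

L=[[1,0,0,0],[-1,1,0,0],[1,1,1,0],[0,0,1,1]] U=[[1,2,1,2],[0,1,2,2],[0,0,2,1],[0,0,0,-1]]

  r1 -= -1·r0 → [0,1,2,2]
  r2 -= 1·r0 → [0,1,4,3]
  r3 -= 0·r0 → [0,0,2,0]
  r2 -= 1·r1 → [0,0,2,1]
  r3 -= 0·r1 → [0,0,2,0]
  r3 -= 1·r2 → [0,0,0,-1]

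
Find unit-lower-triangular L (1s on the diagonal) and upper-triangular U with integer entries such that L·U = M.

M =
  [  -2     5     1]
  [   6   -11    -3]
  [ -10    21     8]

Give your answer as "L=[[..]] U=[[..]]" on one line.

  row1 -= -3·row0 → [0,4,0]
  row2 -= 5·row0 → [0,-4,3]
  row2 -= -1·row1 → [0,0,3]

L=[[1,0,0],[-3,1,0],[5,-1,1]] U=[[-2,5,1],[0,4,0],[0,0,3]]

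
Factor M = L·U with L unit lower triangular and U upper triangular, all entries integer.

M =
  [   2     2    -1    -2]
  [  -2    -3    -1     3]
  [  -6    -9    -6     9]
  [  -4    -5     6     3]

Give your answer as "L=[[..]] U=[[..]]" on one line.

L=[[1,0,0,0],[-1,1,0,0],[-3,3,1,0],[-2,1,-2,1]] U=[[2,2,-1,-2],[0,-1,-2,1],[0,0,-3,0],[0,0,0,-2]]

  row1 -= -1·row0 → [0,-1,-2,1]
  row2 -= -3·row0 → [0,-3,-9,3]
  row3 -= -2·row0 → [0,-1,4,-1]
  row2 -= 3·row1 → [0,0,-3,0]
  row3 -= 1·row1 → [0,0,6,-2]
  row3 -= -2·row2 → [0,0,0,-2]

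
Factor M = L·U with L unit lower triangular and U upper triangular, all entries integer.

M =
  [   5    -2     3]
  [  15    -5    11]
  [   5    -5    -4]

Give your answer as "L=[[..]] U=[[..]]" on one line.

L=[[1,0,0],[3,1,0],[1,-3,1]] U=[[5,-2,3],[0,1,2],[0,0,-1]]

  r1 -= 3·r0 → [0,1,2]
  r2 -= 1·r0 → [0,-3,-7]
  r2 -= -3·r1 → [0,0,-1]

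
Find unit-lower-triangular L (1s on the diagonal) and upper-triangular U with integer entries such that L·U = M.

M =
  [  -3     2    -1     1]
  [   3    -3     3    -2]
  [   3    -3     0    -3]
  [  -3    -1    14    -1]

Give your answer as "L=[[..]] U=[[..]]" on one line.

L=[[1,0,0,0],[-1,1,0,0],[-1,1,1,0],[1,3,-3,1]] U=[[-3,2,-1,1],[0,-1,2,-1],[0,0,-3,-1],[0,0,0,-2]]

  R1 -= -1·R0 → [0,-1,2,-1]
  R2 -= -1·R0 → [0,-1,-1,-2]
  R3 -= 1·R0 → [0,-3,15,-2]
  R2 -= 1·R1 → [0,0,-3,-1]
  R3 -= 3·R1 → [0,0,9,1]
  R3 -= -3·R2 → [0,0,0,-2]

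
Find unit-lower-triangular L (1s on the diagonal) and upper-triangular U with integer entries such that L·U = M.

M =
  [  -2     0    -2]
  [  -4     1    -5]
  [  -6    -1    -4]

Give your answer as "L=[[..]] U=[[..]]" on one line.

  r1 -= 2·r0 → [0,1,-1]
  r2 -= 3·r0 → [0,-1,2]
  r2 -= -1·r1 → [0,0,1]

L=[[1,0,0],[2,1,0],[3,-1,1]] U=[[-2,0,-2],[0,1,-1],[0,0,1]]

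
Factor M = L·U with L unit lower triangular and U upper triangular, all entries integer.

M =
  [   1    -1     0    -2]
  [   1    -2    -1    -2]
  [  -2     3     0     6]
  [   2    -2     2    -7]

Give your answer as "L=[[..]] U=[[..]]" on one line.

L=[[1,0,0,0],[1,1,0,0],[-2,-1,1,0],[2,0,-2,1]] U=[[1,-1,0,-2],[0,-1,-1,0],[0,0,-1,2],[0,0,0,1]]

  R1 -= 1·R0 → [0,-1,-1,0]
  R2 -= -2·R0 → [0,1,0,2]
  R3 -= 2·R0 → [0,0,2,-3]
  R2 -= -1·R1 → [0,0,-1,2]
  R3 -= 0·R1 → [0,0,2,-3]
  R3 -= -2·R2 → [0,0,0,1]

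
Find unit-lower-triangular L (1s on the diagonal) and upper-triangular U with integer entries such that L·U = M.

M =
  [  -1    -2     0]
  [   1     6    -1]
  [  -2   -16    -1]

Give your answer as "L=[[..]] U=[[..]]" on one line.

L=[[1,0,0],[-1,1,0],[2,-3,1]] U=[[-1,-2,0],[0,4,-1],[0,0,-4]]

  row1 -= -1·row0 → [0,4,-1]
  row2 -= 2·row0 → [0,-12,-1]
  row2 -= -3·row1 → [0,0,-4]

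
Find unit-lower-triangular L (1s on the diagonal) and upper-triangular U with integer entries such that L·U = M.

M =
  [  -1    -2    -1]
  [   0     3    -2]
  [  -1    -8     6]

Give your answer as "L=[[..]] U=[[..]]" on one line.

  R1 -= 0·R0 → [0,3,-2]
  R2 -= 1·R0 → [0,-6,7]
  R2 -= -2·R1 → [0,0,3]

L=[[1,0,0],[0,1,0],[1,-2,1]] U=[[-1,-2,-1],[0,3,-2],[0,0,3]]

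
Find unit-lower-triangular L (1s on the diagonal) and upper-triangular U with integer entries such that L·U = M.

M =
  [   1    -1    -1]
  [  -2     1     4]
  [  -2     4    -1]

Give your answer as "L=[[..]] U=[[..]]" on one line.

L=[[1,0,0],[-2,1,0],[-2,-2,1]] U=[[1,-1,-1],[0,-1,2],[0,0,1]]

  r1 -= -2·r0 → [0,-1,2]
  r2 -= -2·r0 → [0,2,-3]
  r2 -= -2·r1 → [0,0,1]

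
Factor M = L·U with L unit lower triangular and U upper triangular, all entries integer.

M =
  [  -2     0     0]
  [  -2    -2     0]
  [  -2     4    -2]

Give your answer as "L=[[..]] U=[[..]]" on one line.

  R1 -= 1·R0 → [0,-2,0]
  R2 -= 1·R0 → [0,4,-2]
  R2 -= -2·R1 → [0,0,-2]

L=[[1,0,0],[1,1,0],[1,-2,1]] U=[[-2,0,0],[0,-2,0],[0,0,-2]]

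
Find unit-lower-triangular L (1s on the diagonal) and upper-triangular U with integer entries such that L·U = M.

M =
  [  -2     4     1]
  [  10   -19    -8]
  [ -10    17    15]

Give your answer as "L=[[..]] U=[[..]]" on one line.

L=[[1,0,0],[-5,1,0],[5,-3,1]] U=[[-2,4,1],[0,1,-3],[0,0,1]]

  row1 -= -5·row0 → [0,1,-3]
  row2 -= 5·row0 → [0,-3,10]
  row2 -= -3·row1 → [0,0,1]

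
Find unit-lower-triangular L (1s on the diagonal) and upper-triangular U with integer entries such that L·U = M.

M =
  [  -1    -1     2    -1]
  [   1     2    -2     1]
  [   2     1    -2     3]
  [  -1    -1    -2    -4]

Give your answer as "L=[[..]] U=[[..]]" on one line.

  row1 -= -1·row0 → [0,1,0,0]
  row2 -= -2·row0 → [0,-1,2,1]
  row3 -= 1·row0 → [0,0,-4,-3]
  row2 -= -1·row1 → [0,0,2,1]
  row3 -= 0·row1 → [0,0,-4,-3]
  row3 -= -2·row2 → [0,0,0,-1]

L=[[1,0,0,0],[-1,1,0,0],[-2,-1,1,0],[1,0,-2,1]] U=[[-1,-1,2,-1],[0,1,0,0],[0,0,2,1],[0,0,0,-1]]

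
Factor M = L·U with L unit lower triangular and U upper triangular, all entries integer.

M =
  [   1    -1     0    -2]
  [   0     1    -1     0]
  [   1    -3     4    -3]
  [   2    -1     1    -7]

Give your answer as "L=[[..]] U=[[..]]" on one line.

  row1 -= 0·row0 → [0,1,-1,0]
  row2 -= 1·row0 → [0,-2,4,-1]
  row3 -= 2·row0 → [0,1,1,-3]
  row2 -= -2·row1 → [0,0,2,-1]
  row3 -= 1·row1 → [0,0,2,-3]
  row3 -= 1·row2 → [0,0,0,-2]

L=[[1,0,0,0],[0,1,0,0],[1,-2,1,0],[2,1,1,1]] U=[[1,-1,0,-2],[0,1,-1,0],[0,0,2,-1],[0,0,0,-2]]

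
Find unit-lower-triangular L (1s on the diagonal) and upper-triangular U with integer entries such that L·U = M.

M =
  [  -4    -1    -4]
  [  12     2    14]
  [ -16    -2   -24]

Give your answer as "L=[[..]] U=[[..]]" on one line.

L=[[1,0,0],[-3,1,0],[4,-2,1]] U=[[-4,-1,-4],[0,-1,2],[0,0,-4]]

  row1 -= -3·row0 → [0,-1,2]
  row2 -= 4·row0 → [0,2,-8]
  row2 -= -2·row1 → [0,0,-4]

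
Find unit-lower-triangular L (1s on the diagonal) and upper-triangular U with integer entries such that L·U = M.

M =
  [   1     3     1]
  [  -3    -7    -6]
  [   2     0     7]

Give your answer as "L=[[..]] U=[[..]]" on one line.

  R1 -= -3·R0 → [0,2,-3]
  R2 -= 2·R0 → [0,-6,5]
  R2 -= -3·R1 → [0,0,-4]

L=[[1,0,0],[-3,1,0],[2,-3,1]] U=[[1,3,1],[0,2,-3],[0,0,-4]]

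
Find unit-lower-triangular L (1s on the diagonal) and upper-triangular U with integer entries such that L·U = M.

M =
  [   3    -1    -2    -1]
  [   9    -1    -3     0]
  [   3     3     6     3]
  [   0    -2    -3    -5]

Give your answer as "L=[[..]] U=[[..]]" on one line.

L=[[1,0,0,0],[3,1,0,0],[1,2,1,0],[0,-1,0,1]] U=[[3,-1,-2,-1],[0,2,3,3],[0,0,2,-2],[0,0,0,-2]]

  R1 -= 3·R0 → [0,2,3,3]
  R2 -= 1·R0 → [0,4,8,4]
  R3 -= 0·R0 → [0,-2,-3,-5]
  R2 -= 2·R1 → [0,0,2,-2]
  R3 -= -1·R1 → [0,0,0,-2]
  R3 -= 0·R2 → [0,0,0,-2]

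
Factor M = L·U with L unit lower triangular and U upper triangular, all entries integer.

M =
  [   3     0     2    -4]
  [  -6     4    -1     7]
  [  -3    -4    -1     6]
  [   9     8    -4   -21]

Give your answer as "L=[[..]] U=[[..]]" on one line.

L=[[1,0,0,0],[-2,1,0,0],[-1,-1,1,0],[3,2,-4,1]] U=[[3,0,2,-4],[0,4,3,-1],[0,0,4,1],[0,0,0,-3]]

  row1 -= -2·row0 → [0,4,3,-1]
  row2 -= -1·row0 → [0,-4,1,2]
  row3 -= 3·row0 → [0,8,-10,-9]
  row2 -= -1·row1 → [0,0,4,1]
  row3 -= 2·row1 → [0,0,-16,-7]
  row3 -= -4·row2 → [0,0,0,-3]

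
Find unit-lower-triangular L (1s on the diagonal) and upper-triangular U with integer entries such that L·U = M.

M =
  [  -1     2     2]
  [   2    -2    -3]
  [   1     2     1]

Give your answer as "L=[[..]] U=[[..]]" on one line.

  row1 -= -2·row0 → [0,2,1]
  row2 -= -1·row0 → [0,4,3]
  row2 -= 2·row1 → [0,0,1]

L=[[1,0,0],[-2,1,0],[-1,2,1]] U=[[-1,2,2],[0,2,1],[0,0,1]]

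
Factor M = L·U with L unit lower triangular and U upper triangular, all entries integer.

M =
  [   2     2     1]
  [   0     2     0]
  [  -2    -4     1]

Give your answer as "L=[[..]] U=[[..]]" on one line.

  r1 -= 0·r0 → [0,2,0]
  r2 -= -1·r0 → [0,-2,2]
  r2 -= -1·r1 → [0,0,2]

L=[[1,0,0],[0,1,0],[-1,-1,1]] U=[[2,2,1],[0,2,0],[0,0,2]]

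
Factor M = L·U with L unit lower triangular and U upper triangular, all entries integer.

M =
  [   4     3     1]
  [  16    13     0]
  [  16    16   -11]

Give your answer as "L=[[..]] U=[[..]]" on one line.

  row1 -= 4·row0 → [0,1,-4]
  row2 -= 4·row0 → [0,4,-15]
  row2 -= 4·row1 → [0,0,1]

L=[[1,0,0],[4,1,0],[4,4,1]] U=[[4,3,1],[0,1,-4],[0,0,1]]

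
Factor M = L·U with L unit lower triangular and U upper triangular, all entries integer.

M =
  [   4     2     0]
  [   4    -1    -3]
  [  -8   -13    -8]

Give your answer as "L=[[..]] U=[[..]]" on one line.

L=[[1,0,0],[1,1,0],[-2,3,1]] U=[[4,2,0],[0,-3,-3],[0,0,1]]

  R1 -= 1·R0 → [0,-3,-3]
  R2 -= -2·R0 → [0,-9,-8]
  R2 -= 3·R1 → [0,0,1]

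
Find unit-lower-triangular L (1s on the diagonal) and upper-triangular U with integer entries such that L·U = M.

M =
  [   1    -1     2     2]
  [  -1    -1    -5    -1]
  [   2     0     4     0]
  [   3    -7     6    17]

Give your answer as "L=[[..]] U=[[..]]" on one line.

  r1 -= -1·r0 → [0,-2,-3,1]
  r2 -= 2·r0 → [0,2,0,-4]
  r3 -= 3·r0 → [0,-4,0,11]
  r2 -= -1·r1 → [0,0,-3,-3]
  r3 -= 2·r1 → [0,0,6,9]
  r3 -= -2·r2 → [0,0,0,3]

L=[[1,0,0,0],[-1,1,0,0],[2,-1,1,0],[3,2,-2,1]] U=[[1,-1,2,2],[0,-2,-3,1],[0,0,-3,-3],[0,0,0,3]]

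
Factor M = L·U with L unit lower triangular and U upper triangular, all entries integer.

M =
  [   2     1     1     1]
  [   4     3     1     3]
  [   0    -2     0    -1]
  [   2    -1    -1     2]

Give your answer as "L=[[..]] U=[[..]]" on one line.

  R1 -= 2·R0 → [0,1,-1,1]
  R2 -= 0·R0 → [0,-2,0,-1]
  R3 -= 1·R0 → [0,-2,-2,1]
  R2 -= -2·R1 → [0,0,-2,1]
  R3 -= -2·R1 → [0,0,-4,3]
  R3 -= 2·R2 → [0,0,0,1]

L=[[1,0,0,0],[2,1,0,0],[0,-2,1,0],[1,-2,2,1]] U=[[2,1,1,1],[0,1,-1,1],[0,0,-2,1],[0,0,0,1]]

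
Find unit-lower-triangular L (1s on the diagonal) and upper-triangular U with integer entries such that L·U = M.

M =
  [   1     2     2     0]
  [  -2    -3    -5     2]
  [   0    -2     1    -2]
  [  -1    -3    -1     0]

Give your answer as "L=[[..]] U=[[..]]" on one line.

L=[[1,0,0,0],[-2,1,0,0],[0,-2,1,0],[-1,-1,0,1]] U=[[1,2,2,0],[0,1,-1,2],[0,0,-1,2],[0,0,0,2]]

  r1 -= -2·r0 → [0,1,-1,2]
  r2 -= 0·r0 → [0,-2,1,-2]
  r3 -= -1·r0 → [0,-1,1,0]
  r2 -= -2·r1 → [0,0,-1,2]
  r3 -= -1·r1 → [0,0,0,2]
  r3 -= 0·r2 → [0,0,0,2]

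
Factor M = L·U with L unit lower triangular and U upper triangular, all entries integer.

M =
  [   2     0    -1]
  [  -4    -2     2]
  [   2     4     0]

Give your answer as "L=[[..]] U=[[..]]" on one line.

  row1 -= -2·row0 → [0,-2,0]
  row2 -= 1·row0 → [0,4,1]
  row2 -= -2·row1 → [0,0,1]

L=[[1,0,0],[-2,1,0],[1,-2,1]] U=[[2,0,-1],[0,-2,0],[0,0,1]]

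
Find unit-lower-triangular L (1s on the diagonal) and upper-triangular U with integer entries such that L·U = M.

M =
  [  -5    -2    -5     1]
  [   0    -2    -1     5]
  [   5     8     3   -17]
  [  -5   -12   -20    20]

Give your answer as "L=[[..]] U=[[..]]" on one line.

  row1 -= 0·row0 → [0,-2,-1,5]
  row2 -= -1·row0 → [0,6,-2,-16]
  row3 -= 1·row0 → [0,-10,-15,19]
  row2 -= -3·row1 → [0,0,-5,-1]
  row3 -= 5·row1 → [0,0,-10,-6]
  row3 -= 2·row2 → [0,0,0,-4]

L=[[1,0,0,0],[0,1,0,0],[-1,-3,1,0],[1,5,2,1]] U=[[-5,-2,-5,1],[0,-2,-1,5],[0,0,-5,-1],[0,0,0,-4]]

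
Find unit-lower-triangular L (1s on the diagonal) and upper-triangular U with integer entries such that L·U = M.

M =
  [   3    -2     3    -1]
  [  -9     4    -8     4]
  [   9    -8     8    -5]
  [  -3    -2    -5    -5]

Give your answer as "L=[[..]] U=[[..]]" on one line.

  r1 -= -3·r0 → [0,-2,1,1]
  r2 -= 3·r0 → [0,-2,-1,-2]
  r3 -= -1·r0 → [0,-4,-2,-6]
  r2 -= 1·r1 → [0,0,-2,-3]
  r3 -= 2·r1 → [0,0,-4,-8]
  r3 -= 2·r2 → [0,0,0,-2]

L=[[1,0,0,0],[-3,1,0,0],[3,1,1,0],[-1,2,2,1]] U=[[3,-2,3,-1],[0,-2,1,1],[0,0,-2,-3],[0,0,0,-2]]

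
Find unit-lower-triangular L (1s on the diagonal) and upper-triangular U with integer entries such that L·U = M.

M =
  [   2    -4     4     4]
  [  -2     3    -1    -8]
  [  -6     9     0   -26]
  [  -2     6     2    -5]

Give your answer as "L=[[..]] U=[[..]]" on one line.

  row1 -= -1·row0 → [0,-1,3,-4]
  row2 -= -3·row0 → [0,-3,12,-14]
  row3 -= -1·row0 → [0,2,6,-1]
  row2 -= 3·row1 → [0,0,3,-2]
  row3 -= -2·row1 → [0,0,12,-9]
  row3 -= 4·row2 → [0,0,0,-1]

L=[[1,0,0,0],[-1,1,0,0],[-3,3,1,0],[-1,-2,4,1]] U=[[2,-4,4,4],[0,-1,3,-4],[0,0,3,-2],[0,0,0,-1]]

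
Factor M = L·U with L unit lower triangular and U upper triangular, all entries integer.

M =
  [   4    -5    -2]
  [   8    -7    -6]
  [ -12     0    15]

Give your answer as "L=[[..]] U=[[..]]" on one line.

  R1 -= 2·R0 → [0,3,-2]
  R2 -= -3·R0 → [0,-15,9]
  R2 -= -5·R1 → [0,0,-1]

L=[[1,0,0],[2,1,0],[-3,-5,1]] U=[[4,-5,-2],[0,3,-2],[0,0,-1]]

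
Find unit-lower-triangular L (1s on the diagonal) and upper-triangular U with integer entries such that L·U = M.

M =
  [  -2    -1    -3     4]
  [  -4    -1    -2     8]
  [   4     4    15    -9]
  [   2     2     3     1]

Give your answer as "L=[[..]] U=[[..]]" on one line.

L=[[1,0,0,0],[2,1,0,0],[-2,2,1,0],[-1,1,-4,1]] U=[[-2,-1,-3,4],[0,1,4,0],[0,0,1,-1],[0,0,0,1]]

  row1 -= 2·row0 → [0,1,4,0]
  row2 -= -2·row0 → [0,2,9,-1]
  row3 -= -1·row0 → [0,1,0,5]
  row2 -= 2·row1 → [0,0,1,-1]
  row3 -= 1·row1 → [0,0,-4,5]
  row3 -= -4·row2 → [0,0,0,1]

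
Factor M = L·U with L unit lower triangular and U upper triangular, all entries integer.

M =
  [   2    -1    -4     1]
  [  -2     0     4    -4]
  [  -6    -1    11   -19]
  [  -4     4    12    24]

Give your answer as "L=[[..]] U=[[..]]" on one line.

  row1 -= -1·row0 → [0,-1,0,-3]
  row2 -= -3·row0 → [0,-4,-1,-16]
  row3 -= -2·row0 → [0,2,4,26]
  row2 -= 4·row1 → [0,0,-1,-4]
  row3 -= -2·row1 → [0,0,4,20]
  row3 -= -4·row2 → [0,0,0,4]

L=[[1,0,0,0],[-1,1,0,0],[-3,4,1,0],[-2,-2,-4,1]] U=[[2,-1,-4,1],[0,-1,0,-3],[0,0,-1,-4],[0,0,0,4]]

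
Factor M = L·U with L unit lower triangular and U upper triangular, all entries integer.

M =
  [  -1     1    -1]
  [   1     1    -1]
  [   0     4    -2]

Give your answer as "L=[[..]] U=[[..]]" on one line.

  row1 -= -1·row0 → [0,2,-2]
  row2 -= 0·row0 → [0,4,-2]
  row2 -= 2·row1 → [0,0,2]

L=[[1,0,0],[-1,1,0],[0,2,1]] U=[[-1,1,-1],[0,2,-2],[0,0,2]]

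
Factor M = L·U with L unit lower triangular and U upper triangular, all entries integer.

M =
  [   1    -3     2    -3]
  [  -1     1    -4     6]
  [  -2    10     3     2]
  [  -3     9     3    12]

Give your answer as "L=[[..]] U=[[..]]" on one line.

  R1 -= -1·R0 → [0,-2,-2,3]
  R2 -= -2·R0 → [0,4,7,-4]
  R3 -= -3·R0 → [0,0,9,3]
  R2 -= -2·R1 → [0,0,3,2]
  R3 -= 0·R1 → [0,0,9,3]
  R3 -= 3·R2 → [0,0,0,-3]

L=[[1,0,0,0],[-1,1,0,0],[-2,-2,1,0],[-3,0,3,1]] U=[[1,-3,2,-3],[0,-2,-2,3],[0,0,3,2],[0,0,0,-3]]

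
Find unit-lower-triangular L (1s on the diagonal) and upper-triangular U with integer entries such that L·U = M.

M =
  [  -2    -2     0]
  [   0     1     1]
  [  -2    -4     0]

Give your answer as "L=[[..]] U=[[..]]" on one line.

  R1 -= 0·R0 → [0,1,1]
  R2 -= 1·R0 → [0,-2,0]
  R2 -= -2·R1 → [0,0,2]

L=[[1,0,0],[0,1,0],[1,-2,1]] U=[[-2,-2,0],[0,1,1],[0,0,2]]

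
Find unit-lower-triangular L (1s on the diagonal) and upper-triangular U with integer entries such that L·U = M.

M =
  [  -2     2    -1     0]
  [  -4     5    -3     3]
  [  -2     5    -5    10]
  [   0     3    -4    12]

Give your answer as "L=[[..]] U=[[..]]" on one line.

L=[[1,0,0,0],[2,1,0,0],[1,3,1,0],[0,3,1,1]] U=[[-2,2,-1,0],[0,1,-1,3],[0,0,-1,1],[0,0,0,2]]

  R1 -= 2·R0 → [0,1,-1,3]
  R2 -= 1·R0 → [0,3,-4,10]
  R3 -= 0·R0 → [0,3,-4,12]
  R2 -= 3·R1 → [0,0,-1,1]
  R3 -= 3·R1 → [0,0,-1,3]
  R3 -= 1·R2 → [0,0,0,2]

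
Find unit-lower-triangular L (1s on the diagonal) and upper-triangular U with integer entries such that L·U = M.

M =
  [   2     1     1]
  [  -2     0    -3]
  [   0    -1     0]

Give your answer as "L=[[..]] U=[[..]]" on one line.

  row1 -= -1·row0 → [0,1,-2]
  row2 -= 0·row0 → [0,-1,0]
  row2 -= -1·row1 → [0,0,-2]

L=[[1,0,0],[-1,1,0],[0,-1,1]] U=[[2,1,1],[0,1,-2],[0,0,-2]]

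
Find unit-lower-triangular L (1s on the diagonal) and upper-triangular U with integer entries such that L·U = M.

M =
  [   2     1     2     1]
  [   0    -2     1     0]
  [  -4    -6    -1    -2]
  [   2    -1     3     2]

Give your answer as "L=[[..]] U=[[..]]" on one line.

L=[[1,0,0,0],[0,1,0,0],[-2,2,1,0],[1,1,0,1]] U=[[2,1,2,1],[0,-2,1,0],[0,0,1,0],[0,0,0,1]]

  R1 -= 0·R0 → [0,-2,1,0]
  R2 -= -2·R0 → [0,-4,3,0]
  R3 -= 1·R0 → [0,-2,1,1]
  R2 -= 2·R1 → [0,0,1,0]
  R3 -= 1·R1 → [0,0,0,1]
  R3 -= 0·R2 → [0,0,0,1]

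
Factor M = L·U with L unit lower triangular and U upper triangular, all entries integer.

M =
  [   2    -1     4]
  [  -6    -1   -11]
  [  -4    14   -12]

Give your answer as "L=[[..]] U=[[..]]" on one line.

L=[[1,0,0],[-3,1,0],[-2,-3,1]] U=[[2,-1,4],[0,-4,1],[0,0,-1]]

  row1 -= -3·row0 → [0,-4,1]
  row2 -= -2·row0 → [0,12,-4]
  row2 -= -3·row1 → [0,0,-1]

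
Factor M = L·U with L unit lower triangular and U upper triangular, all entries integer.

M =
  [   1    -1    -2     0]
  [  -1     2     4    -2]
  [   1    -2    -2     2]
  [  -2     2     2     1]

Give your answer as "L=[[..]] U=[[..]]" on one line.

L=[[1,0,0,0],[-1,1,0,0],[1,-1,1,0],[-2,0,-1,1]] U=[[1,-1,-2,0],[0,1,2,-2],[0,0,2,0],[0,0,0,1]]

  R1 -= -1·R0 → [0,1,2,-2]
  R2 -= 1·R0 → [0,-1,0,2]
  R3 -= -2·R0 → [0,0,-2,1]
  R2 -= -1·R1 → [0,0,2,0]
  R3 -= 0·R1 → [0,0,-2,1]
  R3 -= -1·R2 → [0,0,0,1]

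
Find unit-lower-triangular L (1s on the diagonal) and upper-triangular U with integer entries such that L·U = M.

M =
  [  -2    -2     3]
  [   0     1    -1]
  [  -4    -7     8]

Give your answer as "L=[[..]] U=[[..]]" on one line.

  r1 -= 0·r0 → [0,1,-1]
  r2 -= 2·r0 → [0,-3,2]
  r2 -= -3·r1 → [0,0,-1]

L=[[1,0,0],[0,1,0],[2,-3,1]] U=[[-2,-2,3],[0,1,-1],[0,0,-1]]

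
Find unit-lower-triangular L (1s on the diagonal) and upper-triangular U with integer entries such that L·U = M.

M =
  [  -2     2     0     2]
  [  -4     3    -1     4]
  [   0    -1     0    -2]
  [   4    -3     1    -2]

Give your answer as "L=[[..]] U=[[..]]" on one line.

L=[[1,0,0,0],[2,1,0,0],[0,1,1,0],[-2,-1,0,1]] U=[[-2,2,0,2],[0,-1,-1,0],[0,0,1,-2],[0,0,0,2]]

  R1 -= 2·R0 → [0,-1,-1,0]
  R2 -= 0·R0 → [0,-1,0,-2]
  R3 -= -2·R0 → [0,1,1,2]
  R2 -= 1·R1 → [0,0,1,-2]
  R3 -= -1·R1 → [0,0,0,2]
  R3 -= 0·R2 → [0,0,0,2]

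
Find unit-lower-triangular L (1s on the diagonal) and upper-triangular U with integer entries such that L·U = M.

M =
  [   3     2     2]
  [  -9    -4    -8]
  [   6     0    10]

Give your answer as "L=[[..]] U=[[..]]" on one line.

  R1 -= -3·R0 → [0,2,-2]
  R2 -= 2·R0 → [0,-4,6]
  R2 -= -2·R1 → [0,0,2]

L=[[1,0,0],[-3,1,0],[2,-2,1]] U=[[3,2,2],[0,2,-2],[0,0,2]]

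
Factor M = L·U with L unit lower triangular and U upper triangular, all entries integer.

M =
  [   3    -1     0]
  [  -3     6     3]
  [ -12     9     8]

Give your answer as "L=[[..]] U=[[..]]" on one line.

L=[[1,0,0],[-1,1,0],[-4,1,1]] U=[[3,-1,0],[0,5,3],[0,0,5]]

  R1 -= -1·R0 → [0,5,3]
  R2 -= -4·R0 → [0,5,8]
  R2 -= 1·R1 → [0,0,5]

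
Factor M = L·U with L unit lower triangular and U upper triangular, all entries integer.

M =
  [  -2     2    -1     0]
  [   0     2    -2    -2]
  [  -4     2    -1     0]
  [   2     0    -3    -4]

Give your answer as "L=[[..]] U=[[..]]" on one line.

  R1 -= 0·R0 → [0,2,-2,-2]
  R2 -= 2·R0 → [0,-2,1,0]
  R3 -= -1·R0 → [0,2,-4,-4]
  R2 -= -1·R1 → [0,0,-1,-2]
  R3 -= 1·R1 → [0,0,-2,-2]
  R3 -= 2·R2 → [0,0,0,2]

L=[[1,0,0,0],[0,1,0,0],[2,-1,1,0],[-1,1,2,1]] U=[[-2,2,-1,0],[0,2,-2,-2],[0,0,-1,-2],[0,0,0,2]]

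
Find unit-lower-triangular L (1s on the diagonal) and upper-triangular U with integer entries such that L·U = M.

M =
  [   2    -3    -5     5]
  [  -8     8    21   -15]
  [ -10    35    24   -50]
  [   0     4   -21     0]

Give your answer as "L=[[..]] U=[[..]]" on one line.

  R1 -= -4·R0 → [0,-4,1,5]
  R2 -= -5·R0 → [0,20,-1,-25]
  R3 -= 0·R0 → [0,4,-21,0]
  R2 -= -5·R1 → [0,0,4,0]
  R3 -= -1·R1 → [0,0,-20,5]
  R3 -= -5·R2 → [0,0,0,5]

L=[[1,0,0,0],[-4,1,0,0],[-5,-5,1,0],[0,-1,-5,1]] U=[[2,-3,-5,5],[0,-4,1,5],[0,0,4,0],[0,0,0,5]]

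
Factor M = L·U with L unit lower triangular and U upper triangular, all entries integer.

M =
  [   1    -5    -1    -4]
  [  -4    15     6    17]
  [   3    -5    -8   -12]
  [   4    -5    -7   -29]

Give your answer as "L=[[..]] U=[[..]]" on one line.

L=[[1,0,0,0],[-4,1,0,0],[3,-2,1,0],[4,-3,-3,1]] U=[[1,-5,-1,-4],[0,-5,2,1],[0,0,-1,2],[0,0,0,-4]]

  row1 -= -4·row0 → [0,-5,2,1]
  row2 -= 3·row0 → [0,10,-5,0]
  row3 -= 4·row0 → [0,15,-3,-13]
  row2 -= -2·row1 → [0,0,-1,2]
  row3 -= -3·row1 → [0,0,3,-10]
  row3 -= -3·row2 → [0,0,0,-4]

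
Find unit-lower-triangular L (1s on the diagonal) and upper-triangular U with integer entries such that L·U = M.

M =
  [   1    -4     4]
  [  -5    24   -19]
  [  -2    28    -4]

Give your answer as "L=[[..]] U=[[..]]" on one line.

  R1 -= -5·R0 → [0,4,1]
  R2 -= -2·R0 → [0,20,4]
  R2 -= 5·R1 → [0,0,-1]

L=[[1,0,0],[-5,1,0],[-2,5,1]] U=[[1,-4,4],[0,4,1],[0,0,-1]]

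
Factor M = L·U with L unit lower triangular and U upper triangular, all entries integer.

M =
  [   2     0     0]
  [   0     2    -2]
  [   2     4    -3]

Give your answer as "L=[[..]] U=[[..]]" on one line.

L=[[1,0,0],[0,1,0],[1,2,1]] U=[[2,0,0],[0,2,-2],[0,0,1]]

  r1 -= 0·r0 → [0,2,-2]
  r2 -= 1·r0 → [0,4,-3]
  r2 -= 2·r1 → [0,0,1]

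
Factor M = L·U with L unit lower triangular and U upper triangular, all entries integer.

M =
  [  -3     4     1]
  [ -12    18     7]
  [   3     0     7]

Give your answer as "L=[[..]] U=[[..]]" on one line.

  r1 -= 4·r0 → [0,2,3]
  r2 -= -1·r0 → [0,4,8]
  r2 -= 2·r1 → [0,0,2]

L=[[1,0,0],[4,1,0],[-1,2,1]] U=[[-3,4,1],[0,2,3],[0,0,2]]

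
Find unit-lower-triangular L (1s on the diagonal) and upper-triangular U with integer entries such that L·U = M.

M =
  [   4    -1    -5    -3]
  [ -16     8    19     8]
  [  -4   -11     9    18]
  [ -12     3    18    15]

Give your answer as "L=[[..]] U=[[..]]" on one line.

L=[[1,0,0,0],[-4,1,0,0],[-1,-3,1,0],[-3,0,3,1]] U=[[4,-1,-5,-3],[0,4,-1,-4],[0,0,1,3],[0,0,0,-3]]

  r1 -= -4·r0 → [0,4,-1,-4]
  r2 -= -1·r0 → [0,-12,4,15]
  r3 -= -3·r0 → [0,0,3,6]
  r2 -= -3·r1 → [0,0,1,3]
  r3 -= 0·r1 → [0,0,3,6]
  r3 -= 3·r2 → [0,0,0,-3]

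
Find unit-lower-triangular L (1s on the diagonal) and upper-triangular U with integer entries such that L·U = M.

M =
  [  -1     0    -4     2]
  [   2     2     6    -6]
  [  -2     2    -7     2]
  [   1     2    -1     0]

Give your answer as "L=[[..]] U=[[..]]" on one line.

  row1 -= -2·row0 → [0,2,-2,-2]
  row2 -= 2·row0 → [0,2,1,-2]
  row3 -= -1·row0 → [0,2,-5,2]
  row2 -= 1·row1 → [0,0,3,0]
  row3 -= 1·row1 → [0,0,-3,4]
  row3 -= -1·row2 → [0,0,0,4]

L=[[1,0,0,0],[-2,1,0,0],[2,1,1,0],[-1,1,-1,1]] U=[[-1,0,-4,2],[0,2,-2,-2],[0,0,3,0],[0,0,0,4]]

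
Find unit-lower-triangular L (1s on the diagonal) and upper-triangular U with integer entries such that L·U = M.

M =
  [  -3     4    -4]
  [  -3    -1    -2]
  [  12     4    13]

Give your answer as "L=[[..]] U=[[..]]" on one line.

L=[[1,0,0],[1,1,0],[-4,-4,1]] U=[[-3,4,-4],[0,-5,2],[0,0,5]]

  r1 -= 1·r0 → [0,-5,2]
  r2 -= -4·r0 → [0,20,-3]
  r2 -= -4·r1 → [0,0,5]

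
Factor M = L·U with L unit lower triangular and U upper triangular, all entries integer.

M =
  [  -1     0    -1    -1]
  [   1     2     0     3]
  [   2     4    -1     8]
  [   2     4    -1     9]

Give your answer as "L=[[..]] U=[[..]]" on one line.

L=[[1,0,0,0],[-1,1,0,0],[-2,2,1,0],[-2,2,1,1]] U=[[-1,0,-1,-1],[0,2,-1,2],[0,0,-1,2],[0,0,0,1]]

  R1 -= -1·R0 → [0,2,-1,2]
  R2 -= -2·R0 → [0,4,-3,6]
  R3 -= -2·R0 → [0,4,-3,7]
  R2 -= 2·R1 → [0,0,-1,2]
  R3 -= 2·R1 → [0,0,-1,3]
  R3 -= 1·R2 → [0,0,0,1]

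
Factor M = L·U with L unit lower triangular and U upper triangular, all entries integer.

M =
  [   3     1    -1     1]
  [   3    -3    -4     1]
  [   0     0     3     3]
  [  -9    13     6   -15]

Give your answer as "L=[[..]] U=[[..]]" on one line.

L=[[1,0,0,0],[1,1,0,0],[0,0,1,0],[-3,-4,-3,1]] U=[[3,1,-1,1],[0,-4,-3,0],[0,0,3,3],[0,0,0,-3]]

  r1 -= 1·r0 → [0,-4,-3,0]
  r2 -= 0·r0 → [0,0,3,3]
  r3 -= -3·r0 → [0,16,3,-12]
  r2 -= 0·r1 → [0,0,3,3]
  r3 -= -4·r1 → [0,0,-9,-12]
  r3 -= -3·r2 → [0,0,0,-3]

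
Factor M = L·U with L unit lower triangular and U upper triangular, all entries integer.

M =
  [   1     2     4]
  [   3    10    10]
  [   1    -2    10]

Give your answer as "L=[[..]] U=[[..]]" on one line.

L=[[1,0,0],[3,1,0],[1,-1,1]] U=[[1,2,4],[0,4,-2],[0,0,4]]

  row1 -= 3·row0 → [0,4,-2]
  row2 -= 1·row0 → [0,-4,6]
  row2 -= -1·row1 → [0,0,4]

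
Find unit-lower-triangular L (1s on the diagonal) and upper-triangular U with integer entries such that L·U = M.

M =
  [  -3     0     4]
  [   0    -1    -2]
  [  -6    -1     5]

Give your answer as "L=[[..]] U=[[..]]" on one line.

  r1 -= 0·r0 → [0,-1,-2]
  r2 -= 2·r0 → [0,-1,-3]
  r2 -= 1·r1 → [0,0,-1]

L=[[1,0,0],[0,1,0],[2,1,1]] U=[[-3,0,4],[0,-1,-2],[0,0,-1]]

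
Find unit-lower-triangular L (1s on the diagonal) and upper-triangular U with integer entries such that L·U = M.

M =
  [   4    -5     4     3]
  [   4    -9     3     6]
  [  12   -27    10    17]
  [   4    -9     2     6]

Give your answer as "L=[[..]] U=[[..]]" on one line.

  r1 -= 1·r0 → [0,-4,-1,3]
  r2 -= 3·r0 → [0,-12,-2,8]
  r3 -= 1·r0 → [0,-4,-2,3]
  r2 -= 3·r1 → [0,0,1,-1]
  r3 -= 1·r1 → [0,0,-1,0]
  r3 -= -1·r2 → [0,0,0,-1]

L=[[1,0,0,0],[1,1,0,0],[3,3,1,0],[1,1,-1,1]] U=[[4,-5,4,3],[0,-4,-1,3],[0,0,1,-1],[0,0,0,-1]]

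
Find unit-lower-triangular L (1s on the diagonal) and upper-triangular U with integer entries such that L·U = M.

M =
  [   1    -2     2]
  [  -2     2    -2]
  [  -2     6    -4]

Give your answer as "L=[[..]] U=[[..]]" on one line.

L=[[1,0,0],[-2,1,0],[-2,-1,1]] U=[[1,-2,2],[0,-2,2],[0,0,2]]

  R1 -= -2·R0 → [0,-2,2]
  R2 -= -2·R0 → [0,2,0]
  R2 -= -1·R1 → [0,0,2]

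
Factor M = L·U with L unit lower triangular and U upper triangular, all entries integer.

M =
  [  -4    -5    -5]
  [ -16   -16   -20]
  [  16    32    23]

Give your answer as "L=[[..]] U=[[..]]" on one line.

L=[[1,0,0],[4,1,0],[-4,3,1]] U=[[-4,-5,-5],[0,4,0],[0,0,3]]

  R1 -= 4·R0 → [0,4,0]
  R2 -= -4·R0 → [0,12,3]
  R2 -= 3·R1 → [0,0,3]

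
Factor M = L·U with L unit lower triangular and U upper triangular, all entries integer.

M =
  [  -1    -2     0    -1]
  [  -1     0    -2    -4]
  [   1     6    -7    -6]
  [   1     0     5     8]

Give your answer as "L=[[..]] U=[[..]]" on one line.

  r1 -= 1·r0 → [0,2,-2,-3]
  r2 -= -1·r0 → [0,4,-7,-7]
  r3 -= -1·r0 → [0,-2,5,7]
  r2 -= 2·r1 → [0,0,-3,-1]
  r3 -= -1·r1 → [0,0,3,4]
  r3 -= -1·r2 → [0,0,0,3]

L=[[1,0,0,0],[1,1,0,0],[-1,2,1,0],[-1,-1,-1,1]] U=[[-1,-2,0,-1],[0,2,-2,-3],[0,0,-3,-1],[0,0,0,3]]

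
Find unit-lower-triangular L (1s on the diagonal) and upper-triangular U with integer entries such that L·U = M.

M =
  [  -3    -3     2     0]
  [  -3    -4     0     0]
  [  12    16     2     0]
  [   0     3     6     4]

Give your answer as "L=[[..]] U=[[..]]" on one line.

  r1 -= 1·r0 → [0,-1,-2,0]
  r2 -= -4·r0 → [0,4,10,0]
  r3 -= 0·r0 → [0,3,6,4]
  r2 -= -4·r1 → [0,0,2,0]
  r3 -= -3·r1 → [0,0,0,4]
  r3 -= 0·r2 → [0,0,0,4]

L=[[1,0,0,0],[1,1,0,0],[-4,-4,1,0],[0,-3,0,1]] U=[[-3,-3,2,0],[0,-1,-2,0],[0,0,2,0],[0,0,0,4]]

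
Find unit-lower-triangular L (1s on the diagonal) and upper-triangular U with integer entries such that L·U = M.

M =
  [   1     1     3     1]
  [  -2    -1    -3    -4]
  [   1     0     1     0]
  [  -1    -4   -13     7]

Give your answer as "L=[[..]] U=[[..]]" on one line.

L=[[1,0,0,0],[-2,1,0,0],[1,-1,1,0],[-1,-3,-1,1]] U=[[1,1,3,1],[0,1,3,-2],[0,0,1,-3],[0,0,0,-1]]

  r1 -= -2·r0 → [0,1,3,-2]
  r2 -= 1·r0 → [0,-1,-2,-1]
  r3 -= -1·r0 → [0,-3,-10,8]
  r2 -= -1·r1 → [0,0,1,-3]
  r3 -= -3·r1 → [0,0,-1,2]
  r3 -= -1·r2 → [0,0,0,-1]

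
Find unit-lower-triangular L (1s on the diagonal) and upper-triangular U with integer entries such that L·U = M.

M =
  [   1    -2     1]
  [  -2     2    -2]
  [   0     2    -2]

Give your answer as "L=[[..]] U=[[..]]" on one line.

L=[[1,0,0],[-2,1,0],[0,-1,1]] U=[[1,-2,1],[0,-2,0],[0,0,-2]]

  r1 -= -2·r0 → [0,-2,0]
  r2 -= 0·r0 → [0,2,-2]
  r2 -= -1·r1 → [0,0,-2]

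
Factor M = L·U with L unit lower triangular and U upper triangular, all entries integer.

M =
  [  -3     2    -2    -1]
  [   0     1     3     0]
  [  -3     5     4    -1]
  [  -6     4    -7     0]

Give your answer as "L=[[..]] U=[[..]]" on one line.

  r1 -= 0·r0 → [0,1,3,0]
  r2 -= 1·r0 → [0,3,6,0]
  r3 -= 2·r0 → [0,0,-3,2]
  r2 -= 3·r1 → [0,0,-3,0]
  r3 -= 0·r1 → [0,0,-3,2]
  r3 -= 1·r2 → [0,0,0,2]

L=[[1,0,0,0],[0,1,0,0],[1,3,1,0],[2,0,1,1]] U=[[-3,2,-2,-1],[0,1,3,0],[0,0,-3,0],[0,0,0,2]]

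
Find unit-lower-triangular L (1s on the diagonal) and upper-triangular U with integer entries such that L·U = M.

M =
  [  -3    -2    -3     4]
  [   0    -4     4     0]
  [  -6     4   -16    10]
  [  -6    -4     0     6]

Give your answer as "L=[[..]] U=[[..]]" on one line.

  R1 -= 0·R0 → [0,-4,4,0]
  R2 -= 2·R0 → [0,8,-10,2]
  R3 -= 2·R0 → [0,0,6,-2]
  R2 -= -2·R1 → [0,0,-2,2]
  R3 -= 0·R1 → [0,0,6,-2]
  R3 -= -3·R2 → [0,0,0,4]

L=[[1,0,0,0],[0,1,0,0],[2,-2,1,0],[2,0,-3,1]] U=[[-3,-2,-3,4],[0,-4,4,0],[0,0,-2,2],[0,0,0,4]]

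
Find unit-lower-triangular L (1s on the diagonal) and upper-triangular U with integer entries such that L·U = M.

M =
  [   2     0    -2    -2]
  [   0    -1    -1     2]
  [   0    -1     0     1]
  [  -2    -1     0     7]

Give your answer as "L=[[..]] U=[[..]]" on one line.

L=[[1,0,0,0],[0,1,0,0],[0,1,1,0],[-1,1,-1,1]] U=[[2,0,-2,-2],[0,-1,-1,2],[0,0,1,-1],[0,0,0,2]]

  r1 -= 0·r0 → [0,-1,-1,2]
  r2 -= 0·r0 → [0,-1,0,1]
  r3 -= -1·r0 → [0,-1,-2,5]
  r2 -= 1·r1 → [0,0,1,-1]
  r3 -= 1·r1 → [0,0,-1,3]
  r3 -= -1·r2 → [0,0,0,2]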